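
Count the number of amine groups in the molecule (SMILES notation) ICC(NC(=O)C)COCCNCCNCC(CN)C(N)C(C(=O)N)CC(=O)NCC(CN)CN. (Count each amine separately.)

Taking each segment in turn:
  ICH2: halogen on an sp³ carbon → alkyl halide.
  CH(NHCOCH3): pendant –NHC(=O)CH3: N bonded to a carbonyl → amide (not amine).
  CH2OCH2: C–O–C with sp³ carbons on both sides and no adjacent C=O → ether.
  CH2NHCH2: C–N–C with sp³ carbons and no adjacent C=O → amine (secondary).
  CH2NHCH2: C–N–C with sp³ carbons and no adjacent C=O → amine (secondary).
  CH(CH2NH2): pendant –CH2NH2: N on sp³ C, no adjacent C=O → amine.
  CH(NH2): –NH2 on an sp³ carbon with no adjacent C=O → amine.
  CH(CONH2): pendant –CONH2: carbonyl C bonded to C and N → amide.
  CH2CONHCH2: –C(=O)–N– linkage → amide (the N is not an amine).
  CH(CH2NH2): pendant –CH2NH2: N on sp³ C, no adjacent C=O → amine.
  CH2NH2: –NH2 on an sp³ carbon with no adjacent C=O → amine.
Amine appears at: CH2NHCH2, CH2NHCH2, CH(CH2NH2), CH(NH2), CH(CH2NH2), CH2NH2 → 6.

6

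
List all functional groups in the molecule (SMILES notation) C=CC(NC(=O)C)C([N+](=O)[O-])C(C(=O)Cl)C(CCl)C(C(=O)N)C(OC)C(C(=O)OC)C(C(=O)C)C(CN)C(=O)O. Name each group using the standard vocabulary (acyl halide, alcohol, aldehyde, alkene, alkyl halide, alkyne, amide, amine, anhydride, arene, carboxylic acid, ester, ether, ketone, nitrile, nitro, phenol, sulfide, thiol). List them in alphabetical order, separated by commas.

acyl halide, alkene, alkyl halide, amide, amine, carboxylic acid, ester, ether, ketone, nitro

C=C double bond → alkene.
pendant –NHC(=O)CH3: N bonded to a carbonyl → amide (not amine).
–NO2 on an sp³ carbon → nitro (the N=O is not a carbonyl).
pendant –C(=O)X: carbonyl C bonded to C and halogen → acyl halide.
pendant –CH2X: halogen on sp³ carbon → alkyl halide.
pendant –CONH2: carbonyl C bonded to C and N → amide.
pendant –OCH3: C–O–C with sp³ C, no adjacent C=O → ether.
pendant –COOCH3: carbonyl C bonded to C and –OCH3 → ester.
pendant –COCH3: carbonyl C bonded to two carbons → ketone.
pendant –CH2NH2: N on sp³ C, no adjacent C=O → amine.
–COOH: carbonyl C bonded to –OH and C → carboxylic acid (the –OH is not a separate alcohol).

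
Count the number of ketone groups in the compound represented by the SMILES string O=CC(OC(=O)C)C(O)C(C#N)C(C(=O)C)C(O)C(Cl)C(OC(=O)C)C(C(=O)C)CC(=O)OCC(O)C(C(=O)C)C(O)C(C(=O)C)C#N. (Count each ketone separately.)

terminal –CHO: carbonyl C bonded to H and C → aldehyde.
pendant –OC(=O)CH3: an acyloxy group → ester.
–OH on an sp³ carbon → alcohol (secondary).
pendant –C≡N: nitrile.
pendant –COCH3: carbonyl C bonded to two carbons → ketone.
–OH on an sp³ carbon → alcohol (secondary).
halogen on an sp³ carbon → alkyl halide.
pendant –OC(=O)CH3: an acyloxy group → ester.
pendant –COCH3: carbonyl C bonded to two carbons → ketone.
–C(=O)–O–C with C on the carbonyl side → ester.
–OH on an sp³ carbon → alcohol (secondary).
pendant –COCH3: carbonyl C bonded to two carbons → ketone.
–OH on an sp³ carbon → alcohol (secondary).
pendant –COCH3: carbonyl C bonded to two carbons → ketone.
–C≡N: carbon triple-bonded to nitrogen → nitrile.
Ketone appears at: CH(COCH3), CH(COCH3), CH(COCH3), CH(COCH3) → 4.

4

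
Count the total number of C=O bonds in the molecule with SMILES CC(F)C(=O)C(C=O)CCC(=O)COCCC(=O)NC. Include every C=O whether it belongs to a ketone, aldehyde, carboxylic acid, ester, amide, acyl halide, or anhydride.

CO: ketone, 1 C=O (running total 1).
CH(CHO): aldehyde, 1 C=O (running total 2).
CO: ketone, 1 C=O (running total 3).
CONHCH3: amide, 1 C=O (running total 4).

4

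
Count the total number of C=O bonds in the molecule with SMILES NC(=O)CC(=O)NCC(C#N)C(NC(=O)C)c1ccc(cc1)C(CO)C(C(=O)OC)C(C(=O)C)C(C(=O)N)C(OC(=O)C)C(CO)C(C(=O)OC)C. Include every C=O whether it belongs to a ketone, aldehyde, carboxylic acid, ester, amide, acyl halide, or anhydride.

H2NCO: amide, 1 C=O (running total 1).
CH2CONHCH2: amide, 1 C=O (running total 2).
CH(NHCOCH3): amide, 1 C=O (running total 3).
CH(COOCH3): ester, 1 C=O (running total 4).
CH(COCH3): ketone, 1 C=O (running total 5).
CH(CONH2): amide, 1 C=O (running total 6).
CH(OCOCH3): ester, 1 C=O (running total 7).
CH(COOCH3): ester, 1 C=O (running total 8).

8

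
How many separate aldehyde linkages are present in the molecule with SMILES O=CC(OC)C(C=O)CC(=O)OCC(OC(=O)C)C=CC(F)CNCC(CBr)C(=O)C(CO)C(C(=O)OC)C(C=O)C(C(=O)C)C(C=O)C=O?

5

terminal –CHO: carbonyl C bonded to H and C → aldehyde.
pendant –OCH3: C–O–C with sp³ C, no adjacent C=O → ether.
pendant –CHO: carbonyl C bonded to C and H → aldehyde.
–C(=O)–O–C with C on the carbonyl side → ester.
pendant –OC(=O)CH3: an acyloxy group → ester.
C=C double bond → alkene.
halogen on an sp³ carbon → alkyl halide.
C–N–C with sp³ carbons and no adjacent C=O → amine (secondary).
pendant –CH2X: halogen on sp³ carbon → alkyl halide.
–C(=O)– with carbon on both sides → ketone.
pendant –CH2OH on an sp³ backbone C → alcohol.
pendant –COOCH3: carbonyl C bonded to C and –OCH3 → ester.
pendant –CHO: carbonyl C bonded to C and H → aldehyde.
pendant –COCH3: carbonyl C bonded to two carbons → ketone.
pendant –CHO: carbonyl C bonded to C and H → aldehyde.
terminal –CHO: carbonyl C bonded to H and C → aldehyde.
Aldehyde appears at: OHC, CH(CHO), CH(CHO), CH(CHO), CHO → 5.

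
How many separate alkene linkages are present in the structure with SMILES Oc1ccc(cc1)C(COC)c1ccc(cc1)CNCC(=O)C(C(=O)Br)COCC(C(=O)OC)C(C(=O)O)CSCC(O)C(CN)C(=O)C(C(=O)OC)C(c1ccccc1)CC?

–OH attached directly to an aromatic ring → phenol (not alcohol); the ring itself is an arene.
pendant –CH2OCH3: C–O–C linkage → ether.
para-disubstituted benzene ring → arene.
C–N–C with sp³ carbons and no adjacent C=O → amine (secondary).
–C(=O)– with carbon on both sides → ketone.
pendant –C(=O)X: carbonyl C bonded to C and halogen → acyl halide.
C–O–C with sp³ carbons on both sides and no adjacent C=O → ether.
pendant –COOCH3: carbonyl C bonded to C and –OCH3 → ester.
pendant –COOH: carbonyl C bonded to C and –OH → carboxylic acid.
C–S–C linkage → sulfide (thioether).
–OH on an sp³ carbon → alcohol (secondary).
pendant –CH2NH2: N on sp³ C, no adjacent C=O → amine.
–C(=O)– with carbon on both sides → ketone.
pendant –COOCH3: carbonyl C bonded to C and –OCH3 → ester.
pendant –C6H5: benzene ring → arene.
No segment is a alkene: HOC6H4 is arene/phenol, not alkene; C6H4 is arene, not alkene; CH(C6H5) is arene, not alkene. → 0.

0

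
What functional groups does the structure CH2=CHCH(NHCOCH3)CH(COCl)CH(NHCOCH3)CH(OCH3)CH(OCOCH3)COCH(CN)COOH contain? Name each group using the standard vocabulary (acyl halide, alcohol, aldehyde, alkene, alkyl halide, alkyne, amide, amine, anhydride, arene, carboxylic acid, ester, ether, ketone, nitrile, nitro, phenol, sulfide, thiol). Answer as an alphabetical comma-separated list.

acyl halide, alkene, amide, carboxylic acid, ester, ether, ketone, nitrile

C=C double bond → alkene.
pendant –NHC(=O)CH3: N bonded to a carbonyl → amide (not amine).
pendant –C(=O)X: carbonyl C bonded to C and halogen → acyl halide.
pendant –NHC(=O)CH3: N bonded to a carbonyl → amide (not amine).
pendant –OCH3: C–O–C with sp³ C, no adjacent C=O → ether.
pendant –OC(=O)CH3: an acyloxy group → ester.
–C(=O)– with carbon on both sides → ketone.
pendant –C≡N: nitrile.
–COOH: carbonyl C bonded to –OH and C → carboxylic acid (the –OH is not a separate alcohol).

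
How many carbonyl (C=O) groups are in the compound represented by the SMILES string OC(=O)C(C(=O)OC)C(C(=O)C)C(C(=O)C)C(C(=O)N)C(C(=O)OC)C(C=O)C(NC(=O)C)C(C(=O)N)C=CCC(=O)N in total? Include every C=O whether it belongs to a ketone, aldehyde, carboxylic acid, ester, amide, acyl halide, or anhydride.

10

HOOC: carboxylic acid, 1 C=O (running total 1).
CH(COOCH3): ester, 1 C=O (running total 2).
CH(COCH3): ketone, 1 C=O (running total 3).
CH(COCH3): ketone, 1 C=O (running total 4).
CH(CONH2): amide, 1 C=O (running total 5).
CH(COOCH3): ester, 1 C=O (running total 6).
CH(CHO): aldehyde, 1 C=O (running total 7).
CH(NHCOCH3): amide, 1 C=O (running total 8).
CH(CONH2): amide, 1 C=O (running total 9).
CONH2: amide, 1 C=O (running total 10).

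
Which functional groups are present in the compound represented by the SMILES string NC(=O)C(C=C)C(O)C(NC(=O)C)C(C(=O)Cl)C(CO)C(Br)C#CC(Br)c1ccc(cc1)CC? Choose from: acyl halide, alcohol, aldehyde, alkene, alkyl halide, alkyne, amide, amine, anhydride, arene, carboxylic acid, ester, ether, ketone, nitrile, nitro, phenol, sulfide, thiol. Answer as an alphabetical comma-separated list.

Reading the structure from left to right:
  H2NCO: –C(=O)NH2: carbonyl C bonded to C and to N → amide (the N is not a separate amine).
  CH(CH=CH2): pendant –CH=CH2: C=C double bond → alkene.
  CH(OH): –OH on an sp³ carbon → alcohol (secondary).
  CH(NHCOCH3): pendant –NHC(=O)CH3: N bonded to a carbonyl → amide (not amine).
  CH(COCl): pendant –C(=O)X: carbonyl C bonded to C and halogen → acyl halide.
  CH(CH2OH): pendant –CH2OH on an sp³ backbone C → alcohol.
  CH(Br): halogen on an sp³ carbon → alkyl halide.
  C≡C: C≡C triple bond → alkyne.
  CH(Br): halogen on an sp³ carbon → alkyl halide.
  C6H4: para-disubstituted benzene ring → arene.

acyl halide, alcohol, alkene, alkyl halide, alkyne, amide, arene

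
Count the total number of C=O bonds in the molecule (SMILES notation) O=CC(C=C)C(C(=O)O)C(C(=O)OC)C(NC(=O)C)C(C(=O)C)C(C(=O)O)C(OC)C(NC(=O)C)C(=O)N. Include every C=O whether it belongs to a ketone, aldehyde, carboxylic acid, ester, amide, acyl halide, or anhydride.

8

OHC: aldehyde, 1 C=O (running total 1).
CH(COOH): carboxylic acid, 1 C=O (running total 2).
CH(COOCH3): ester, 1 C=O (running total 3).
CH(NHCOCH3): amide, 1 C=O (running total 4).
CH(COCH3): ketone, 1 C=O (running total 5).
CH(COOH): carboxylic acid, 1 C=O (running total 6).
CH(NHCOCH3): amide, 1 C=O (running total 7).
CONH2: amide, 1 C=O (running total 8).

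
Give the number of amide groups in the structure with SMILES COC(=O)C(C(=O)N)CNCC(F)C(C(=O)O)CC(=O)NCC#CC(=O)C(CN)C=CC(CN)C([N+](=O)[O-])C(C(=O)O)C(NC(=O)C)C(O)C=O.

Taking each segment in turn:
  CH3OOC: CH3O–C(=O)–: carbonyl C bonded to C and to –OCH3 → ester (not ketone + ether).
  CH(CONH2): pendant –CONH2: carbonyl C bonded to C and N → amide.
  CH2NHCH2: C–N–C with sp³ carbons and no adjacent C=O → amine (secondary).
  CH(F): halogen on an sp³ carbon → alkyl halide.
  CH(COOH): pendant –COOH: carbonyl C bonded to C and –OH → carboxylic acid.
  CH2CONHCH2: –C(=O)–N– linkage → amide (the N is not an amine).
  C≡C: C≡C triple bond → alkyne.
  CO: –C(=O)– with carbon on both sides → ketone.
  CH(CH2NH2): pendant –CH2NH2: N on sp³ C, no adjacent C=O → amine.
  CH=CH: C=C double bond → alkene.
  CH(CH2NH2): pendant –CH2NH2: N on sp³ C, no adjacent C=O → amine.
  CH(NO2): –NO2 on an sp³ carbon → nitro (the N=O is not a carbonyl).
  CH(COOH): pendant –COOH: carbonyl C bonded to C and –OH → carboxylic acid.
  CH(NHCOCH3): pendant –NHC(=O)CH3: N bonded to a carbonyl → amide (not amine).
  CH(OH): –OH on an sp³ carbon → alcohol (secondary).
  CHO: terminal –CHO: carbonyl C bonded to H and C → aldehyde.
Amide appears at: CH(CONH2), CH2CONHCH2, CH(NHCOCH3) → 3.

3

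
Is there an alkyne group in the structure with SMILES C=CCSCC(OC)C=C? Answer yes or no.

C=C double bond → alkene.
C–S–C linkage → sulfide (thioether).
pendant –OCH3: C–O–C with sp³ C, no adjacent C=O → ether.
C=C double bond → alkene.
The groups actually present are: alkene, ether, sulfide.

no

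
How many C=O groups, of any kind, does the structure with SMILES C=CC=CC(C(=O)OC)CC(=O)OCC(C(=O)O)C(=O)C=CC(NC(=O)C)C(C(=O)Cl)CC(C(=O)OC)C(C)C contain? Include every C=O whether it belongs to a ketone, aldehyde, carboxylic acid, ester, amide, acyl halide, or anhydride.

CH(COOCH3): ester, 1 C=O (running total 1).
CH2COOCH2: ester, 1 C=O (running total 2).
CH(COOH): carboxylic acid, 1 C=O (running total 3).
CO: ketone, 1 C=O (running total 4).
CH(NHCOCH3): amide, 1 C=O (running total 5).
CH(COCl): acyl halide, 1 C=O (running total 6).
CH(COOCH3): ester, 1 C=O (running total 7).

7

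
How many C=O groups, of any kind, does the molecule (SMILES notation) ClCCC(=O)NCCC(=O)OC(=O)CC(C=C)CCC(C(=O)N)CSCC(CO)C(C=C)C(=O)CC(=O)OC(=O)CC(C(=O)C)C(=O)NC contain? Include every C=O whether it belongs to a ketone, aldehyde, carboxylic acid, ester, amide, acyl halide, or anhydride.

9

CH2CONHCH2: amide, 1 C=O (running total 1).
CH2CO-O-COCH2: anhydride, 2 C=O (running total 3).
CH(CONH2): amide, 1 C=O (running total 4).
CO: ketone, 1 C=O (running total 5).
CH2CO-O-COCH2: anhydride, 2 C=O (running total 7).
CH(COCH3): ketone, 1 C=O (running total 8).
CONHCH3: amide, 1 C=O (running total 9).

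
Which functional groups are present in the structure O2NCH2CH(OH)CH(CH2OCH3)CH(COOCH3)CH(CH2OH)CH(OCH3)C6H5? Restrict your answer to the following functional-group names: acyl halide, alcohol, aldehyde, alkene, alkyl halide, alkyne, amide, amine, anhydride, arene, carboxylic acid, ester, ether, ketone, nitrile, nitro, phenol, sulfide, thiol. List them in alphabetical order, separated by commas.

–NO2 on carbon → nitro group.
–OH on an sp³ carbon → alcohol (secondary).
pendant –CH2OCH3: C–O–C linkage → ether.
pendant –COOCH3: carbonyl C bonded to C and –OCH3 → ester.
pendant –CH2OH on an sp³ backbone C → alcohol.
pendant –OCH3: C–O–C with sp³ C, no adjacent C=O → ether.
–C6H5 phenyl ring → arene.

alcohol, arene, ester, ether, nitro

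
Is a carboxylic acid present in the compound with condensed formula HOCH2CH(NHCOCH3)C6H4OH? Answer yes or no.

HO– on an sp³ carbon → alcohol.
pendant –NHC(=O)CH3: N bonded to a carbonyl → amide (not amine).
–OH attached directly to an aromatic ring → phenol (not alcohol); the ring itself is an arene.
In CH(NHCOCH3), the carbonyl is bonded to nitrogen, not to –OH; that is an amide.
The groups actually present are: alcohol, amide, arene, phenol.

no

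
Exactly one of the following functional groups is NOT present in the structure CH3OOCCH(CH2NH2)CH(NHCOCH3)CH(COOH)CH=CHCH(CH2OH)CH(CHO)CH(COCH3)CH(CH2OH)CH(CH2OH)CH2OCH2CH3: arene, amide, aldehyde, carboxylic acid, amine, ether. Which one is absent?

amine: present (CH(CH2NH2) — pendant –CH2NH2: N on sp³ C, no adjacent C=O → amine).
aldehyde: present (CH(CHO) — pendant –CHO: carbonyl C bonded to C and H → aldehyde).
ether: present (CH2OCH2 — C–O–C with sp³ carbons on both sides and no adjacent C=O → ether).
amide: present (CH(NHCOCH3) — pendant –NHC(=O)CH3: N bonded to a carbonyl → amide (not amine)).
carboxylic acid: present (CH(COOH) — pendant –COOH: carbonyl C bonded to C and –OH → carboxylic acid).
arene: no segment matches this pattern.

arene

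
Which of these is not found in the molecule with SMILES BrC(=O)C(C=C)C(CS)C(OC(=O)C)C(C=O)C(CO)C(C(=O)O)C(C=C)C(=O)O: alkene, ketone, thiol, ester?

ketone

ester: present (CH(OCOCH3) — pendant –OC(=O)CH3: an acyloxy group → ester).
alkene: present (CH(CH=CH2) — pendant –CH=CH2: C=C double bond → alkene).
thiol: present (CH(CH2SH) — pendant –CH2SH → thiol).
ketone: absent. In CH(OCOCH3), the C=O is bonded to an –O–C group, which defines an ester, not a ketone. In each of CH(COOH) and COOH, the C=O bears an –OH, making it a carboxylic acid rather than a ketone. In CH(CHO), the carbonyl carbon carries an H, so it is an aldehyde, not a ketone. In BrCO, the C=O is bonded to a halogen, which defines an acyl halide, not a ketone.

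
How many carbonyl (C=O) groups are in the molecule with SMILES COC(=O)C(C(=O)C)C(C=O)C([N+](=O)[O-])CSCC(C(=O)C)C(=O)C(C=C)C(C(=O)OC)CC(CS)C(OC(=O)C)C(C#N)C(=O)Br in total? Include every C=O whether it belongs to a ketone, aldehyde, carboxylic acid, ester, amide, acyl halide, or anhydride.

8

CH3OOC: ester, 1 C=O (running total 1).
CH(COCH3): ketone, 1 C=O (running total 2).
CH(CHO): aldehyde, 1 C=O (running total 3).
CH(COCH3): ketone, 1 C=O (running total 4).
CO: ketone, 1 C=O (running total 5).
CH(COOCH3): ester, 1 C=O (running total 6).
CH(OCOCH3): ester, 1 C=O (running total 7).
COBr: acyl halide, 1 C=O (running total 8).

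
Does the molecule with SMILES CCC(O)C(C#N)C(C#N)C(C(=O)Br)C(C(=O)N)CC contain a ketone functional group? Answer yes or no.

Reading the structure from left to right:
  CH(OH): –OH on an sp³ carbon → alcohol (secondary).
  CH(CN): pendant –C≡N: nitrile.
  CH(CN): pendant –C≡N: nitrile.
  CH(COBr): pendant –C(=O)X: carbonyl C bonded to C and halogen → acyl halide.
  CH(CONH2): pendant –CONH2: carbonyl C bonded to C and N → amide.
In CH(CONH2), the C=O is bonded to nitrogen, which defines an amide, not a ketone. In CH(COBr), the C=O is bonded to a halogen, which defines an acyl halide, not a ketone.
The groups actually present are: acyl halide, alcohol, amide, nitrile.

no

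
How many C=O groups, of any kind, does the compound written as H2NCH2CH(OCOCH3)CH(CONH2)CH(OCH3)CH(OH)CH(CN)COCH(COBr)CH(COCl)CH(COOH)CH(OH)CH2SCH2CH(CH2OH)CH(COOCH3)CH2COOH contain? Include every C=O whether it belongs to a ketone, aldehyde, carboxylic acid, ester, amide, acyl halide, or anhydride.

8

CH(OCOCH3): ester, 1 C=O (running total 1).
CH(CONH2): amide, 1 C=O (running total 2).
CO: ketone, 1 C=O (running total 3).
CH(COBr): acyl halide, 1 C=O (running total 4).
CH(COCl): acyl halide, 1 C=O (running total 5).
CH(COOH): carboxylic acid, 1 C=O (running total 6).
CH(COOCH3): ester, 1 C=O (running total 7).
COOH: carboxylic acid, 1 C=O (running total 8).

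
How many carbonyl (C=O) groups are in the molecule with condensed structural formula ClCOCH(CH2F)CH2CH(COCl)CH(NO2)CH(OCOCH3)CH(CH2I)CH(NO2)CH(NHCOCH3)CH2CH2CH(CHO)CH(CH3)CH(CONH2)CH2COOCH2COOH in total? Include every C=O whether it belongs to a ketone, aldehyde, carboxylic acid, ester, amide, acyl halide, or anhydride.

8

ClCO: acyl halide, 1 C=O (running total 1).
CH(COCl): acyl halide, 1 C=O (running total 2).
CH(OCOCH3): ester, 1 C=O (running total 3).
CH(NHCOCH3): amide, 1 C=O (running total 4).
CH(CHO): aldehyde, 1 C=O (running total 5).
CH(CONH2): amide, 1 C=O (running total 6).
CH2COOCH2: ester, 1 C=O (running total 7).
COOH: carboxylic acid, 1 C=O (running total 8).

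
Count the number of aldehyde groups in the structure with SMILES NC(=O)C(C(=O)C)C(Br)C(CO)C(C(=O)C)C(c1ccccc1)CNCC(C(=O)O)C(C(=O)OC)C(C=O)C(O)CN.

–C(=O)NH2: carbonyl C bonded to C and to N → amide (the N is not a separate amine).
pendant –COCH3: carbonyl C bonded to two carbons → ketone.
halogen on an sp³ carbon → alkyl halide.
pendant –CH2OH on an sp³ backbone C → alcohol.
pendant –COCH3: carbonyl C bonded to two carbons → ketone.
pendant –C6H5: benzene ring → arene.
C–N–C with sp³ carbons and no adjacent C=O → amine (secondary).
pendant –COOH: carbonyl C bonded to C and –OH → carboxylic acid.
pendant –COOCH3: carbonyl C bonded to C and –OCH3 → ester.
pendant –CHO: carbonyl C bonded to C and H → aldehyde.
–OH on an sp³ carbon → alcohol (secondary).
–NH2 on an sp³ carbon with no adjacent C=O → amine.
Aldehyde appears at: CH(CHO) → 1.

1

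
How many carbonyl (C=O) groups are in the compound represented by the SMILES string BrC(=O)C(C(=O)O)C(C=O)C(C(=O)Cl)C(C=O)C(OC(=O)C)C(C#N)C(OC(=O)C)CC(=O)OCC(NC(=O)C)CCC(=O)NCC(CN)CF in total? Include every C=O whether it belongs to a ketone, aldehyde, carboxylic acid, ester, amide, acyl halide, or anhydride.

10

BrCO: acyl halide, 1 C=O (running total 1).
CH(COOH): carboxylic acid, 1 C=O (running total 2).
CH(CHO): aldehyde, 1 C=O (running total 3).
CH(COCl): acyl halide, 1 C=O (running total 4).
CH(CHO): aldehyde, 1 C=O (running total 5).
CH(OCOCH3): ester, 1 C=O (running total 6).
CH(OCOCH3): ester, 1 C=O (running total 7).
CH2COOCH2: ester, 1 C=O (running total 8).
CH(NHCOCH3): amide, 1 C=O (running total 9).
CH2CONHCH2: amide, 1 C=O (running total 10).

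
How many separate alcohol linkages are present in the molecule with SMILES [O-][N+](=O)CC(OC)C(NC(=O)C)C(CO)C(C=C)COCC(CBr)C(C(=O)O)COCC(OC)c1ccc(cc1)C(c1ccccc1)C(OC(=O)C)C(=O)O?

Reading the structure from left to right:
  O2NCH2: –NO2 on carbon → nitro group.
  CH(OCH3): pendant –OCH3: C–O–C with sp³ C, no adjacent C=O → ether.
  CH(NHCOCH3): pendant –NHC(=O)CH3: N bonded to a carbonyl → amide (not amine).
  CH(CH2OH): pendant –CH2OH on an sp³ backbone C → alcohol.
  CH(CH=CH2): pendant –CH=CH2: C=C double bond → alkene.
  CH2OCH2: C–O–C with sp³ carbons on both sides and no adjacent C=O → ether.
  CH(CH2Br): pendant –CH2X: halogen on sp³ carbon → alkyl halide.
  CH(COOH): pendant –COOH: carbonyl C bonded to C and –OH → carboxylic acid.
  CH2OCH2: C–O–C with sp³ carbons on both sides and no adjacent C=O → ether.
  CH(OCH3): pendant –OCH3: C–O–C with sp³ C, no adjacent C=O → ether.
  C6H4: para-disubstituted benzene ring → arene.
  CH(C6H5): pendant –C6H5: benzene ring → arene.
  CH(OCOCH3): pendant –OC(=O)CH3: an acyloxy group → ester.
  COOH: –COOH: carbonyl C bonded to –OH and C → carboxylic acid (the –OH is not a separate alcohol).
Alcohol appears at: CH(CH2OH) → 1.

1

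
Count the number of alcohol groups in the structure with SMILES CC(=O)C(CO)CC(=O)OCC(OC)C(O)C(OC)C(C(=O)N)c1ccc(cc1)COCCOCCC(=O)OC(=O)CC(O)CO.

Working along the chain:
  CO: –C(=O)– with carbon on both sides → ketone.
  CH(CH2OH): pendant –CH2OH on an sp³ backbone C → alcohol.
  CH2COOCH2: –C(=O)–O–C with C on the carbonyl side → ester.
  CH(OCH3): pendant –OCH3: C–O–C with sp³ C, no adjacent C=O → ether.
  CH(OH): –OH on an sp³ carbon → alcohol (secondary).
  CH(OCH3): pendant –OCH3: C–O–C with sp³ C, no adjacent C=O → ether.
  CH(CONH2): pendant –CONH2: carbonyl C bonded to C and N → amide.
  C6H4: para-disubstituted benzene ring → arene.
  CH2OCH2: C–O–C with sp³ carbons on both sides and no adjacent C=O → ether.
  CH2OCH2: C–O–C with sp³ carbons on both sides and no adjacent C=O → ether.
  CH2CO-O-COCH2: two acyl groups sharing one oxygen, –C(=O)–O–C(=O)– → anhydride.
  CH(OH): –OH on an sp³ carbon → alcohol (secondary).
  CH2OH: –OH on an sp³ carbon → alcohol.
Alcohol appears at: CH(CH2OH), CH(OH), CH(OH), CH2OH → 4.

4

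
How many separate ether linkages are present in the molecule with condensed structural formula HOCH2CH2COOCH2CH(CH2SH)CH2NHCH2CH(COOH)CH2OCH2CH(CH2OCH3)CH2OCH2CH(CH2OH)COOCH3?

3

HO– on an sp³ carbon → alcohol.
–C(=O)–O–C with C on the carbonyl side → ester.
pendant –CH2SH → thiol.
C–N–C with sp³ carbons and no adjacent C=O → amine (secondary).
pendant –COOH: carbonyl C bonded to C and –OH → carboxylic acid.
C–O–C with sp³ carbons on both sides and no adjacent C=O → ether.
pendant –CH2OCH3: C–O–C linkage → ether.
C–O–C with sp³ carbons on both sides and no adjacent C=O → ether.
pendant –CH2OH on an sp³ backbone C → alcohol.
–C(=O)OCH3: carbonyl C bonded to C and to –OCH3 → ester (not ketone + ether).
Ether appears at: CH2OCH2, CH(CH2OCH3), CH2OCH2 → 3.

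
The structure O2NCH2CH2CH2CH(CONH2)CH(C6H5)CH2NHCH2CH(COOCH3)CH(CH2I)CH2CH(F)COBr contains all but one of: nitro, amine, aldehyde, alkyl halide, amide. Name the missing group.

alkyl halide: present (CH(CH2I) — pendant –CH2X: halogen on sp³ carbon → alkyl halide).
amide: present (CH(CONH2) — pendant –CONH2: carbonyl C bonded to C and N → amide).
nitro: present (O2NCH2 — –NO2 on carbon → nitro group).
amine: present (CH2NHCH2 — C–N–C with sp³ carbons and no adjacent C=O → amine (secondary)).
aldehyde: no segment matches this pattern.

aldehyde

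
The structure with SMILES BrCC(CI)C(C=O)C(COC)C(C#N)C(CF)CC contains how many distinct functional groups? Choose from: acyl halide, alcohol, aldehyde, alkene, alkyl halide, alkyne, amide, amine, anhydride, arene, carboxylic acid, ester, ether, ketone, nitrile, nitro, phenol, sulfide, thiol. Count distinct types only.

4

Taking each segment in turn:
  BrCH2: halogen on an sp³ carbon → alkyl halide.
  CH(CH2I): pendant –CH2X: halogen on sp³ carbon → alkyl halide.
  CH(CHO): pendant –CHO: carbonyl C bonded to C and H → aldehyde.
  CH(CH2OCH3): pendant –CH2OCH3: C–O–C linkage → ether.
  CH(CN): pendant –C≡N: nitrile.
  CH(CH2F): pendant –CH2X: halogen on sp³ carbon → alkyl halide.
Distinct types present: aldehyde, alkyl halide, ether, nitrile.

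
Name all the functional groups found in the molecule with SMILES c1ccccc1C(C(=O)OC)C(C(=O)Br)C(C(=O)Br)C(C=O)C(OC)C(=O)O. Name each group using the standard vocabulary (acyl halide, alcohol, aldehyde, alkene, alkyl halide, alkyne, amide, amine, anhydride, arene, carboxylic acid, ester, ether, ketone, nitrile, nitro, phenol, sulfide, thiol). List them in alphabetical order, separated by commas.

acyl halide, aldehyde, arene, carboxylic acid, ester, ether

C6H5– phenyl ring → arene.
pendant –COOCH3: carbonyl C bonded to C and –OCH3 → ester.
pendant –C(=O)X: carbonyl C bonded to C and halogen → acyl halide.
pendant –C(=O)X: carbonyl C bonded to C and halogen → acyl halide.
pendant –CHO: carbonyl C bonded to C and H → aldehyde.
pendant –OCH3: C–O–C with sp³ C, no adjacent C=O → ether.
–COOH: carbonyl C bonded to –OH and C → carboxylic acid (the –OH is not a separate alcohol).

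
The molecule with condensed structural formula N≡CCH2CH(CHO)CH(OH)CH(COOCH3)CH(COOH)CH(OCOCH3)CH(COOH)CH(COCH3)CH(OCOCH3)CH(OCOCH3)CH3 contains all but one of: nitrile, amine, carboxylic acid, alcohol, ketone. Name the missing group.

amine

ketone: present (CH(COCH3) — pendant –COCH3: carbonyl C bonded to two carbons → ketone).
carboxylic acid: present (CH(COOH) — pendant –COOH: carbonyl C bonded to C and –OH → carboxylic acid).
nitrile: present (N≡C — N≡C–: carbon triple-bonded to nitrogen → nitrile).
alcohol: present (CH(OH) — –OH on an sp³ carbon → alcohol (secondary)).
amine: no segment matches this pattern.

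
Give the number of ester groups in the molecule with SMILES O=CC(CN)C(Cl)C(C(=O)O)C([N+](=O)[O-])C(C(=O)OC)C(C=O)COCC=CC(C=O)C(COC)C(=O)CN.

1

terminal –CHO: carbonyl C bonded to H and C → aldehyde.
pendant –CH2NH2: N on sp³ C, no adjacent C=O → amine.
halogen on an sp³ carbon → alkyl halide.
pendant –COOH: carbonyl C bonded to C and –OH → carboxylic acid.
–NO2 on an sp³ carbon → nitro (the N=O is not a carbonyl).
pendant –COOCH3: carbonyl C bonded to C and –OCH3 → ester.
pendant –CHO: carbonyl C bonded to C and H → aldehyde.
C–O–C with sp³ carbons on both sides and no adjacent C=O → ether.
C=C double bond → alkene.
pendant –CHO: carbonyl C bonded to C and H → aldehyde.
pendant –CH2OCH3: C–O–C linkage → ether.
–C(=O)– with carbon on both sides → ketone.
–NH2 on an sp³ carbon with no adjacent C=O → amine.
Ester appears at: CH(COOCH3) → 1.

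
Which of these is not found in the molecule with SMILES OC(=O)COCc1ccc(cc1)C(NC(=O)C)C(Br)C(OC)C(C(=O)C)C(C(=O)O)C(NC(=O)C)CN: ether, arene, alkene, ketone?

ketone: present (CH(COCH3) — pendant –COCH3: carbonyl C bonded to two carbons → ketone).
arene: present (C6H4 — para-disubstituted benzene ring → arene).
ether: present (CH2OCH2 — C–O–C with sp³ carbons on both sides and no adjacent C=O → ether).
alkene: absent. In C6H4, the C=C units are part of an aromatic ring, which is an arene, not an isolated alkene.

alkene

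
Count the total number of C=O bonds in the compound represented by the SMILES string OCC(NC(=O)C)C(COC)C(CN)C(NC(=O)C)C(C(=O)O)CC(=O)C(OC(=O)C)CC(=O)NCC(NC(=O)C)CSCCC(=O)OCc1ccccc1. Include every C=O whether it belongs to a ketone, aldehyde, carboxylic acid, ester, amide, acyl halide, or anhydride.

8

CH(NHCOCH3): amide, 1 C=O (running total 1).
CH(NHCOCH3): amide, 1 C=O (running total 2).
CH(COOH): carboxylic acid, 1 C=O (running total 3).
CO: ketone, 1 C=O (running total 4).
CH(OCOCH3): ester, 1 C=O (running total 5).
CH2CONHCH2: amide, 1 C=O (running total 6).
CH(NHCOCH3): amide, 1 C=O (running total 7).
CH2COOCH2: ester, 1 C=O (running total 8).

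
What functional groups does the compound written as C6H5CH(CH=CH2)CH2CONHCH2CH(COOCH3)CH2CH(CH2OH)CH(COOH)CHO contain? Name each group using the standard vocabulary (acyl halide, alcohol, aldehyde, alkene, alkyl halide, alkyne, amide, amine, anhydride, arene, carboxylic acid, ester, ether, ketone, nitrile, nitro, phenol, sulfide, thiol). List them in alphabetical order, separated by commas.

alcohol, aldehyde, alkene, amide, arene, carboxylic acid, ester

C6H5– phenyl ring → arene.
pendant –CH=CH2: C=C double bond → alkene.
–C(=O)–N– linkage → amide (the N is not an amine).
pendant –COOCH3: carbonyl C bonded to C and –OCH3 → ester.
pendant –CH2OH on an sp³ backbone C → alcohol.
pendant –COOH: carbonyl C bonded to C and –OH → carboxylic acid.
terminal –CHO: carbonyl C bonded to H and C → aldehyde.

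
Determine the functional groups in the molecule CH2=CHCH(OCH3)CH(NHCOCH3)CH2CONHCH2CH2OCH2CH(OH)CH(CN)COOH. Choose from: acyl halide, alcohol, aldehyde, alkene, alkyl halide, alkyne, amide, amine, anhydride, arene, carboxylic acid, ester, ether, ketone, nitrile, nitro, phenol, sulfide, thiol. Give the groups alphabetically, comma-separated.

alcohol, alkene, amide, carboxylic acid, ether, nitrile

C=C double bond → alkene.
pendant –OCH3: C–O–C with sp³ C, no adjacent C=O → ether.
pendant –NHC(=O)CH3: N bonded to a carbonyl → amide (not amine).
–C(=O)–N– linkage → amide (the N is not an amine).
C–O–C with sp³ carbons on both sides and no adjacent C=O → ether.
–OH on an sp³ carbon → alcohol (secondary).
pendant –C≡N: nitrile.
–COOH: carbonyl C bonded to –OH and C → carboxylic acid (the –OH is not a separate alcohol).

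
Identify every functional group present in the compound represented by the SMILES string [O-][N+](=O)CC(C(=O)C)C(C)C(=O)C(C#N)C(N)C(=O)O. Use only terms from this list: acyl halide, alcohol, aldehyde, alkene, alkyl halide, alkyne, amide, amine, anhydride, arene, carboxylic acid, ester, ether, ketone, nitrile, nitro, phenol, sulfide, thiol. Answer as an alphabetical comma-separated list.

amine, carboxylic acid, ketone, nitrile, nitro

–NO2 on carbon → nitro group.
pendant –COCH3: carbonyl C bonded to two carbons → ketone.
–C(=O)– with carbon on both sides → ketone.
pendant –C≡N: nitrile.
–NH2 on an sp³ carbon with no adjacent C=O → amine.
–COOH: carbonyl C bonded to –OH and C → carboxylic acid (the –OH is not a separate alcohol).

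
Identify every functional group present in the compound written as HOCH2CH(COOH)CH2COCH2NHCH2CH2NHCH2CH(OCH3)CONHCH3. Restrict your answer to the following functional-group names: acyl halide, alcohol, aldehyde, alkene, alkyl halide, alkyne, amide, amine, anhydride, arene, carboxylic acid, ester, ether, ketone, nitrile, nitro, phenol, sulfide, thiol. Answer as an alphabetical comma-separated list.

Reading the structure from left to right:
  HOCH2: HO– on an sp³ carbon → alcohol.
  CH(COOH): pendant –COOH: carbonyl C bonded to C and –OH → carboxylic acid.
  CO: –C(=O)– with carbon on both sides → ketone.
  CH2NHCH2: C–N–C with sp³ carbons and no adjacent C=O → amine (secondary).
  CH2NHCH2: C–N–C with sp³ carbons and no adjacent C=O → amine (secondary).
  CH(OCH3): pendant –OCH3: C–O–C with sp³ C, no adjacent C=O → ether.
  CONHCH3: –C(=O)NHCH3: carbonyl C bonded to C and to N → amide (the N is not an amine).

alcohol, amide, amine, carboxylic acid, ether, ketone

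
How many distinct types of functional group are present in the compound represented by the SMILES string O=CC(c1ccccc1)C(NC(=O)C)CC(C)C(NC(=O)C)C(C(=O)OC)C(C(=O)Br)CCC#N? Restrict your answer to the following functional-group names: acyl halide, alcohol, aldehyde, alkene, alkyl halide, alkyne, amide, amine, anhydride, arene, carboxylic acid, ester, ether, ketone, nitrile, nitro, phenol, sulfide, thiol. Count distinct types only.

6

terminal –CHO: carbonyl C bonded to H and C → aldehyde.
pendant –C6H5: benzene ring → arene.
pendant –NHC(=O)CH3: N bonded to a carbonyl → amide (not amine).
pendant –NHC(=O)CH3: N bonded to a carbonyl → amide (not amine).
pendant –COOCH3: carbonyl C bonded to C and –OCH3 → ester.
pendant –C(=O)X: carbonyl C bonded to C and halogen → acyl halide.
–C≡N: carbon triple-bonded to nitrogen → nitrile.
Distinct types present: acyl halide, aldehyde, amide, arene, ester, nitrile.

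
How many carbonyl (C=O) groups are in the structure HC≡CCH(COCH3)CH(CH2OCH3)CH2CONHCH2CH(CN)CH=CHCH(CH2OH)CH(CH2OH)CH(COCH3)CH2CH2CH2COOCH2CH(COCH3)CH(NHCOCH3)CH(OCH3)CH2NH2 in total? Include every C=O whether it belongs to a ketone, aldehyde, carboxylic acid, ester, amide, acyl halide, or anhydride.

CH(COCH3): ketone, 1 C=O (running total 1).
CH2CONHCH2: amide, 1 C=O (running total 2).
CH(COCH3): ketone, 1 C=O (running total 3).
CH2COOCH2: ester, 1 C=O (running total 4).
CH(COCH3): ketone, 1 C=O (running total 5).
CH(NHCOCH3): amide, 1 C=O (running total 6).

6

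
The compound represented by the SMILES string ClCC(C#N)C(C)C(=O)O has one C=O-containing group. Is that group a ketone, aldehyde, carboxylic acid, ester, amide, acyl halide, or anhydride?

The carbonyl is in the COOH segment: –COOH: carbonyl C bonded to –OH and C → carboxylic acid (the –OH is not a separate alcohol).

carboxylic acid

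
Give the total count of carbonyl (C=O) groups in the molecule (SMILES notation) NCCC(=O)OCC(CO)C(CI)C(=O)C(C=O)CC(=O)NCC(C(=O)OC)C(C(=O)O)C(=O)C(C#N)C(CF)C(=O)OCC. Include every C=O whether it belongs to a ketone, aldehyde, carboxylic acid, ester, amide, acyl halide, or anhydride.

8

CH2COOCH2: ester, 1 C=O (running total 1).
CO: ketone, 1 C=O (running total 2).
CH(CHO): aldehyde, 1 C=O (running total 3).
CH2CONHCH2: amide, 1 C=O (running total 4).
CH(COOCH3): ester, 1 C=O (running total 5).
CH(COOH): carboxylic acid, 1 C=O (running total 6).
CO: ketone, 1 C=O (running total 7).
COOCH2CH3: ester, 1 C=O (running total 8).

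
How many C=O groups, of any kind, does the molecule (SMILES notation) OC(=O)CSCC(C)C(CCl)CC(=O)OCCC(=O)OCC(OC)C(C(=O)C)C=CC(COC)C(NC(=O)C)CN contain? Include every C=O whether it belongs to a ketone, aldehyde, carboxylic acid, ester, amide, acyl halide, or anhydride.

5

HOOC: carboxylic acid, 1 C=O (running total 1).
CH2COOCH2: ester, 1 C=O (running total 2).
CH2COOCH2: ester, 1 C=O (running total 3).
CH(COCH3): ketone, 1 C=O (running total 4).
CH(NHCOCH3): amide, 1 C=O (running total 5).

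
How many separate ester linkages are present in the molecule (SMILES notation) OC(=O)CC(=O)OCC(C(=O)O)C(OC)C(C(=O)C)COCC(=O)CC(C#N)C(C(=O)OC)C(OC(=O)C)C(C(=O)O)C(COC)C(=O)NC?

Taking each segment in turn:
  HOOC: –COOH: carbonyl C bonded to –OH and C → carboxylic acid (the –OH is not a separate alcohol).
  CH2COOCH2: –C(=O)–O–C with C on the carbonyl side → ester.
  CH(COOH): pendant –COOH: carbonyl C bonded to C and –OH → carboxylic acid.
  CH(OCH3): pendant –OCH3: C–O–C with sp³ C, no adjacent C=O → ether.
  CH(COCH3): pendant –COCH3: carbonyl C bonded to two carbons → ketone.
  CH2OCH2: C–O–C with sp³ carbons on both sides and no adjacent C=O → ether.
  CO: –C(=O)– with carbon on both sides → ketone.
  CH(CN): pendant –C≡N: nitrile.
  CH(COOCH3): pendant –COOCH3: carbonyl C bonded to C and –OCH3 → ester.
  CH(OCOCH3): pendant –OC(=O)CH3: an acyloxy group → ester.
  CH(COOH): pendant –COOH: carbonyl C bonded to C and –OH → carboxylic acid.
  CH(CH2OCH3): pendant –CH2OCH3: C–O–C linkage → ether.
  CONHCH3: –C(=O)NHCH3: carbonyl C bonded to C and to N → amide (the N is not an amine).
Ester appears at: CH2COOCH2, CH(COOCH3), CH(OCOCH3) → 3.

3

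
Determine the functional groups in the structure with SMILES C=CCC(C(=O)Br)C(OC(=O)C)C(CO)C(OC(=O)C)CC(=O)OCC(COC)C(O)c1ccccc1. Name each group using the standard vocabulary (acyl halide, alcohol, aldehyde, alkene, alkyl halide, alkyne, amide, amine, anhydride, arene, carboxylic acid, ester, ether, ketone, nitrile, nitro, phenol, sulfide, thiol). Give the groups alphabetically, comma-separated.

C=C double bond → alkene.
pendant –C(=O)X: carbonyl C bonded to C and halogen → acyl halide.
pendant –OC(=O)CH3: an acyloxy group → ester.
pendant –CH2OH on an sp³ backbone C → alcohol.
pendant –OC(=O)CH3: an acyloxy group → ester.
–C(=O)–O–C with C on the carbonyl side → ester.
pendant –CH2OCH3: C–O–C linkage → ether.
–OH on an sp³ carbon → alcohol (secondary).
–C6H5 phenyl ring → arene.

acyl halide, alcohol, alkene, arene, ester, ether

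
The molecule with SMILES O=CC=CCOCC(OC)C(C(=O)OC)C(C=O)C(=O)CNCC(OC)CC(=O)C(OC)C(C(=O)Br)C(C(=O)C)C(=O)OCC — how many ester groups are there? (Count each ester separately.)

Reading the structure from left to right:
  OHC: terminal –CHO: carbonyl C bonded to H and C → aldehyde.
  CH=CH: C=C double bond → alkene.
  CH2OCH2: C–O–C with sp³ carbons on both sides and no adjacent C=O → ether.
  CH(OCH3): pendant –OCH3: C–O–C with sp³ C, no adjacent C=O → ether.
  CH(COOCH3): pendant –COOCH3: carbonyl C bonded to C and –OCH3 → ester.
  CH(CHO): pendant –CHO: carbonyl C bonded to C and H → aldehyde.
  CO: –C(=O)– with carbon on both sides → ketone.
  CH2NHCH2: C–N–C with sp³ carbons and no adjacent C=O → amine (secondary).
  CH(OCH3): pendant –OCH3: C–O–C with sp³ C, no adjacent C=O → ether.
  CO: –C(=O)– with carbon on both sides → ketone.
  CH(OCH3): pendant –OCH3: C–O–C with sp³ C, no adjacent C=O → ether.
  CH(COBr): pendant –C(=O)X: carbonyl C bonded to C and halogen → acyl halide.
  CH(COCH3): pendant –COCH3: carbonyl C bonded to two carbons → ketone.
  COOCH2CH3: –C(=O)OCH2CH3: carbonyl C bonded to C and to –OEt → ester.
Ester appears at: CH(COOCH3), COOCH2CH3 → 2.

2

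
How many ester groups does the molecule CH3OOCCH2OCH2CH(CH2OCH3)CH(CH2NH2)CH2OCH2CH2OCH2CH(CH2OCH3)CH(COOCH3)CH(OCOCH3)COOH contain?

CH3O–C(=O)–: carbonyl C bonded to C and to –OCH3 → ester (not ketone + ether).
C–O–C with sp³ carbons on both sides and no adjacent C=O → ether.
pendant –CH2OCH3: C–O–C linkage → ether.
pendant –CH2NH2: N on sp³ C, no adjacent C=O → amine.
C–O–C with sp³ carbons on both sides and no adjacent C=O → ether.
C–O–C with sp³ carbons on both sides and no adjacent C=O → ether.
pendant –CH2OCH3: C–O–C linkage → ether.
pendant –COOCH3: carbonyl C bonded to C and –OCH3 → ester.
pendant –OC(=O)CH3: an acyloxy group → ester.
–COOH: carbonyl C bonded to –OH and C → carboxylic acid (the –OH is not a separate alcohol).
Ester appears at: CH3OOC, CH(COOCH3), CH(OCOCH3) → 3.

3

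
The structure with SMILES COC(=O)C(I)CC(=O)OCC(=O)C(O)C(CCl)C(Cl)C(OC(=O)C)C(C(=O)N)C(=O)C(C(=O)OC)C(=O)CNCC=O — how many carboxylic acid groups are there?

CH3O–C(=O)–: carbonyl C bonded to C and to –OCH3 → ester (not ketone + ether).
halogen on an sp³ carbon → alkyl halide.
–C(=O)–O–C with C on the carbonyl side → ester.
–C(=O)– with carbon on both sides → ketone.
–OH on an sp³ carbon → alcohol (secondary).
pendant –CH2X: halogen on sp³ carbon → alkyl halide.
halogen on an sp³ carbon → alkyl halide.
pendant –OC(=O)CH3: an acyloxy group → ester.
pendant –CONH2: carbonyl C bonded to C and N → amide.
–C(=O)– with carbon on both sides → ketone.
pendant –COOCH3: carbonyl C bonded to C and –OCH3 → ester.
–C(=O)– with carbon on both sides → ketone.
C–N–C with sp³ carbons and no adjacent C=O → amine (secondary).
terminal –CHO: carbonyl C bonded to H and C → aldehyde.
No segment is a carboxylic acid: CH3OOC is ester, not carboxylic acid; CH2COOCH2 is ester, not carboxylic acid; CH(OH) is alcohol, not carboxylic acid. → 0.

0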